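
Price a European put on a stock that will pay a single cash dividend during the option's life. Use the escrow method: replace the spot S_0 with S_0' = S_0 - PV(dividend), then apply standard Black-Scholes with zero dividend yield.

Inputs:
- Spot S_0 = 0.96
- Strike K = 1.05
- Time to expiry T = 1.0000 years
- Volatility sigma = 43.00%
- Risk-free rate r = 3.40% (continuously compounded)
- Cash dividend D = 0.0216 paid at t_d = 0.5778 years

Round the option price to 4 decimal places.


Answer: Price = 0.2070

Derivation:
PV(D) = D * exp(-r * t_d) = 0.0216 * 0.98054651 = 0.02117980
S_0' = S_0 - PV(D) = 0.9600 - 0.02117980 = 0.93882020
d1 = (ln(S_0'/K) + (r + sigma^2/2)*T) / (sigma*sqrt(T)) = 0.03378728
d2 = d1 - sigma*sqrt(T) = -0.39621272
exp(-rT) = 0.96657150
N(-d1) = 0.48652339; N(-d2) = 0.65402594
P = K * exp(-rT) * N(-d2) - S_0' * N(-d1) = 1.0500 * 0.96657150 * 0.65402594 - 0.93882020 * 0.48652339 = 0.2070


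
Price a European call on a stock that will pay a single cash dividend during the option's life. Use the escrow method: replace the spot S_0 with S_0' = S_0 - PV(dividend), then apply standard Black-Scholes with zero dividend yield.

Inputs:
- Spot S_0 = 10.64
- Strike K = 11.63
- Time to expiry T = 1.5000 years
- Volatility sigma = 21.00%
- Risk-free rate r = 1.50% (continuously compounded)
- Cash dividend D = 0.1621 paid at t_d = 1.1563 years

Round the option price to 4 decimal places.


PV(D) = D * exp(-r * t_d) = 0.1621 * 0.98280505 = 0.15931270
S_0' = S_0 - PV(D) = 10.6400 - 0.15931270 = 10.48068730
d1 = (ln(S_0'/K) + (r + sigma^2/2)*T) / (sigma*sqrt(T)) = -0.18848904
d2 = d1 - sigma*sqrt(T) = -0.44568547
exp(-rT) = 0.97775124
N(d1) = 0.42524665; N(d2) = 0.32791223
C = S_0' * N(d1) - K * exp(-rT) * N(d2) = 10.48068730 * 0.42524665 - 11.6300 * 0.97775124 * 0.32791223 = 0.7281

Answer: Price = 0.7281


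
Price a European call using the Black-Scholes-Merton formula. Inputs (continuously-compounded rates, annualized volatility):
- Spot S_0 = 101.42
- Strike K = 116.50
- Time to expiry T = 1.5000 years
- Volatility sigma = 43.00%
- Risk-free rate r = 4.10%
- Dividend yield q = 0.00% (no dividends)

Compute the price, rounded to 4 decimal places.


d1 = (ln(S/K) + (r - q + 0.5*sigma^2) * T) / (sigma * sqrt(T)) = 0.11688061
d2 = d1 - sigma * sqrt(T) = -0.40975969
exp(-rT) = 0.94035295; exp(-qT) = 1.00000000
C = S_0 * exp(-qT) * N(d1) - K * exp(-rT) * N(d2)
N(d1) = 0.54652267; N(d2) = 0.34099112
C = 101.4200 * 1.00000000 * 0.54652267 - 116.5000 * 0.94035295 * 0.34099112 = 18.0724

Answer: Price = 18.0724


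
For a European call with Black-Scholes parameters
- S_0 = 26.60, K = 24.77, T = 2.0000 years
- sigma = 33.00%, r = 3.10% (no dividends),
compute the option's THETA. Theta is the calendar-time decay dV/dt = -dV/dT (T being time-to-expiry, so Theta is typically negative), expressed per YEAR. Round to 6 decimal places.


d1 = 0.5189263226; d2 = 0.0522358470
phi(d1) = 0.3486869337; exp(-qT) = 1.0000000000; exp(-rT) = 0.9398828868
Theta = -S*exp(-qT)*phi(d1)*sigma/(2*sqrt(T)) - r*K*exp(-rT)*N(d2) + q*S*exp(-qT)*N(d1)
N(d1) = 0.6980939395; N(d2) = 0.5208296149; sqrt(T) = 1.4142135624
Term 1 = -26.6000 * 1.0000000000 * 0.3486869337 * 0.3300 / (2 * 1.4142135624) = -1.0821469916
Term 2 = -0.0310 * 24.7700 * 0.9398828868 * 0.5208296149 = -0.3758868332
Term 3 = 0 (no dividend yield, q = 0)
Theta = -1.0821469916 + (-0.3758868332) + (0.0000000000) = -1.458034

Answer: Theta = -1.458034


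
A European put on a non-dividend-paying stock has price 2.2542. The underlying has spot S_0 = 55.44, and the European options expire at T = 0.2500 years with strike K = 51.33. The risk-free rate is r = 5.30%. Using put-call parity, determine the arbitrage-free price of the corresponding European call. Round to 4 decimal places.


Put-call parity: C - P = S_0 * exp(-qT) - K * exp(-rT).
S_0 * exp(-qT) = 55.4400 * 1.00000000 = 55.44000000
K * exp(-rT) = 51.3300 * 0.98683739 = 50.65436348
C = P + S*exp(-qT) - K*exp(-rT)
C = 2.2542 + 55.44000000 - 50.65436348 = 7.0398

Answer: Call price = 7.0398


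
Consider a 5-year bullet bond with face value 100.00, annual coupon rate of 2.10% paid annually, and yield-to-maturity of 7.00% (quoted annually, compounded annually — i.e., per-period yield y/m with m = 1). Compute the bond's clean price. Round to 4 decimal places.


Coupon per period c = face * coupon_rate / m = 2.100000
Periods per year m = 1; per-period yield y/m = 0.070000
Number of cashflows N = 5
Cashflows (t years, CF_t, discount factor 1/(1+y/m)^(m*t), PV):
  t = 1.0000: CF_t = 2.100000, DF = 0.934579, PV = 1.962617
  t = 2.0000: CF_t = 2.100000, DF = 0.873439, PV = 1.834221
  t = 3.0000: CF_t = 2.100000, DF = 0.816298, PV = 1.714226
  t = 4.0000: CF_t = 2.100000, DF = 0.762895, PV = 1.602080
  t = 5.0000: CF_t = 102.100000, DF = 0.712986, PV = 72.795889
Price P = sum_t PV_t = 79.909033

Answer: Price = 79.9090


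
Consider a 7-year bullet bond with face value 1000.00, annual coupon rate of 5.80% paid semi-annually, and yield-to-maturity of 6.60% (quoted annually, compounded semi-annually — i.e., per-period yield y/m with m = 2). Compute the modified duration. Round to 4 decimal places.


Coupon per period c = face * coupon_rate / m = 29.000000
Periods per year m = 2; per-period yield y/m = 0.033000
Number of cashflows N = 14
Cashflows (t years, CF_t, discount factor 1/(1+y/m)^(m*t), PV):
  t = 0.5000: CF_t = 29.000000, DF = 0.968054, PV = 28.073572
  t = 1.0000: CF_t = 29.000000, DF = 0.937129, PV = 27.176740
  t = 1.5000: CF_t = 29.000000, DF = 0.907192, PV = 26.308557
  t = 2.0000: CF_t = 29.000000, DF = 0.878211, PV = 25.468110
  t = 2.5000: CF_t = 29.000000, DF = 0.850156, PV = 24.654511
  t = 3.0000: CF_t = 29.000000, DF = 0.822997, PV = 23.866903
  t = 3.5000: CF_t = 29.000000, DF = 0.796705, PV = 23.104456
  t = 4.0000: CF_t = 29.000000, DF = 0.771254, PV = 22.366366
  t = 4.5000: CF_t = 29.000000, DF = 0.746616, PV = 21.651855
  t = 5.0000: CF_t = 29.000000, DF = 0.722764, PV = 20.960169
  t = 5.5000: CF_t = 29.000000, DF = 0.699675, PV = 20.290580
  t = 6.0000: CF_t = 29.000000, DF = 0.677323, PV = 19.642381
  t = 6.5000: CF_t = 29.000000, DF = 0.655686, PV = 19.014890
  t = 7.0000: CF_t = 1029.000000, DF = 0.634739, PV = 653.146905
Price P = sum_t PV_t = 955.725995
First compute Macaulay numerator sum_t t * PV_t:
  t * PV_t at t = 0.5000: 14.036786
  t * PV_t at t = 1.0000: 27.176740
  t * PV_t at t = 1.5000: 39.462836
  t * PV_t at t = 2.0000: 50.936219
  t * PV_t at t = 2.5000: 61.636277
  t * PV_t at t = 3.0000: 71.600709
  t * PV_t at t = 3.5000: 80.865596
  t * PV_t at t = 4.0000: 89.465464
  t * PV_t at t = 4.5000: 97.433346
  t * PV_t at t = 5.0000: 104.800846
  t * PV_t at t = 5.5000: 111.598190
  t * PV_t at t = 6.0000: 117.854288
  t * PV_t at t = 6.5000: 123.596785
  t * PV_t at t = 7.0000: 4572.028338
Macaulay duration D = 5562.492420 / 955.725995 = 5.820175
Modified duration = D / (1 + y/m) = 5.820175 / (1 + 0.033000) = 5.634245

Answer: Modified duration = 5.6342


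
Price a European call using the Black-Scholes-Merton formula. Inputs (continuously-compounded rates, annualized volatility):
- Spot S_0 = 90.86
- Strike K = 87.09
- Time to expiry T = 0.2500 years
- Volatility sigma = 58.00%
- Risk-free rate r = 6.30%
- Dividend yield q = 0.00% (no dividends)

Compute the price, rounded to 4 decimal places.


Answer: Price = 12.9472

Derivation:
d1 = (ln(S/K) + (r - q + 0.5*sigma^2) * T) / (sigma * sqrt(T)) = 0.34544067
d2 = d1 - sigma * sqrt(T) = 0.05544067
exp(-rT) = 0.98437338; exp(-qT) = 1.00000000
C = S_0 * exp(-qT) * N(d1) - K * exp(-rT) * N(d2)
N(d1) = 0.63511845; N(d2) = 0.52210630
C = 90.8600 * 1.00000000 * 0.63511845 - 87.0900 * 0.98437338 * 0.52210630 = 12.9472


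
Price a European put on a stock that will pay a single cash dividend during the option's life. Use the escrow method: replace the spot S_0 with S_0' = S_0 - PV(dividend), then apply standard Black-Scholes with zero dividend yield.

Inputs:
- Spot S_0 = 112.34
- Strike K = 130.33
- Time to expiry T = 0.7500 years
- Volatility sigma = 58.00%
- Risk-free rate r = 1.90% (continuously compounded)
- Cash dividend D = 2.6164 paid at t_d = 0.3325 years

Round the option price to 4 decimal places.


Answer: Price = 34.1208

Derivation:
PV(D) = D * exp(-r * t_d) = 2.6164 * 0.99370241 = 2.59992299
S_0' = S_0 - PV(D) = 112.3400 - 2.59992299 = 109.74007701
d1 = (ln(S_0'/K) + (r + sigma^2/2)*T) / (sigma*sqrt(T)) = -0.06282181
d2 = d1 - sigma*sqrt(T) = -0.56511654
exp(-rT) = 0.98585105
N(-d1) = 0.52504580; N(-d2) = 0.71400275
P = K * exp(-rT) * N(-d2) - S_0' * N(-d1) = 130.3300 * 0.98585105 * 0.71400275 - 109.74007701 * 0.52504580 = 34.1208


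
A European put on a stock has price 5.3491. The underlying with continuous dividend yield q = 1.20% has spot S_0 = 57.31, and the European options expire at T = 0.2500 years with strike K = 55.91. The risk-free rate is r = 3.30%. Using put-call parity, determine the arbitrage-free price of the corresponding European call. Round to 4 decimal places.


Answer: Call price = 7.0368

Derivation:
Put-call parity: C - P = S_0 * exp(-qT) - K * exp(-rT).
S_0 * exp(-qT) = 57.3100 * 0.99700450 = 57.13832764
K * exp(-rT) = 55.9100 * 0.99178394 = 55.45063997
C = P + S*exp(-qT) - K*exp(-rT)
C = 5.3491 + 57.13832764 - 55.45063997 = 7.0368


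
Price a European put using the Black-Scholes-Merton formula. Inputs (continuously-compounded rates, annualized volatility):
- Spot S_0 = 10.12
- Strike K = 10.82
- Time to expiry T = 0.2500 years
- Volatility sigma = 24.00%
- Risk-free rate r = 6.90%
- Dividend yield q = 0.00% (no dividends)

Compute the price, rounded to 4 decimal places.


d1 = (ln(S/K) + (r - q + 0.5*sigma^2) * T) / (sigma * sqrt(T)) = -0.35360508
d2 = d1 - sigma * sqrt(T) = -0.47360508
exp(-rT) = 0.98289793; exp(-qT) = 1.00000000
P = K * exp(-rT) * N(-d2) - S_0 * exp(-qT) * N(-d1)
N(-d1) = 0.63818257; N(-d2) = 0.68210922
P = 10.8200 * 0.98289793 * 0.68210922 - 10.1200 * 1.00000000 * 0.63818257 = 0.7958

Answer: Price = 0.7958


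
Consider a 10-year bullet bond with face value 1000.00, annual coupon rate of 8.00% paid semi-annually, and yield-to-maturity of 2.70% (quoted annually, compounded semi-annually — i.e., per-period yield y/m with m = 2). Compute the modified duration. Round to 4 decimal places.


Answer: Modified duration = 7.5273

Derivation:
Coupon per period c = face * coupon_rate / m = 40.000000
Periods per year m = 2; per-period yield y/m = 0.013500
Number of cashflows N = 20
Cashflows (t years, CF_t, discount factor 1/(1+y/m)^(m*t), PV):
  t = 0.5000: CF_t = 40.000000, DF = 0.986680, PV = 39.467193
  t = 1.0000: CF_t = 40.000000, DF = 0.973537, PV = 38.941483
  t = 1.5000: CF_t = 40.000000, DF = 0.960569, PV = 38.422775
  t = 2.0000: CF_t = 40.000000, DF = 0.947774, PV = 37.910977
  t = 2.5000: CF_t = 40.000000, DF = 0.935150, PV = 37.405996
  t = 3.0000: CF_t = 40.000000, DF = 0.922694, PV = 36.907742
  t = 3.5000: CF_t = 40.000000, DF = 0.910403, PV = 36.416124
  t = 4.0000: CF_t = 40.000000, DF = 0.898276, PV = 35.931055
  t = 4.5000: CF_t = 40.000000, DF = 0.886311, PV = 35.452447
  t = 5.0000: CF_t = 40.000000, DF = 0.874505, PV = 34.980214
  t = 5.5000: CF_t = 40.000000, DF = 0.862857, PV = 34.514271
  t = 6.0000: CF_t = 40.000000, DF = 0.851363, PV = 34.054535
  t = 6.5000: CF_t = 40.000000, DF = 0.840023, PV = 33.600923
  t = 7.0000: CF_t = 40.000000, DF = 0.828834, PV = 33.153352
  t = 7.5000: CF_t = 40.000000, DF = 0.817794, PV = 32.711744
  t = 8.0000: CF_t = 40.000000, DF = 0.806900, PV = 32.276018
  t = 8.5000: CF_t = 40.000000, DF = 0.796152, PV = 31.846095
  t = 9.0000: CF_t = 40.000000, DF = 0.785547, PV = 31.421900
  t = 9.5000: CF_t = 40.000000, DF = 0.775084, PV = 31.003354
  t = 10.0000: CF_t = 1040.000000, DF = 0.764760, PV = 795.349988
Price P = sum_t PV_t = 1461.768186
First compute Macaulay numerator sum_t t * PV_t:
  t * PV_t at t = 0.5000: 19.733596
  t * PV_t at t = 1.0000: 38.941483
  t * PV_t at t = 1.5000: 57.634163
  t * PV_t at t = 2.0000: 75.821954
  t * PV_t at t = 2.5000: 93.514991
  t * PV_t at t = 3.0000: 110.723225
  t * PV_t at t = 3.5000: 127.456434
  t * PV_t at t = 4.0000: 143.724219
  t * PV_t at t = 4.5000: 159.536011
  t * PV_t at t = 5.0000: 174.901070
  t * PV_t at t = 5.5000: 189.828492
  t * PV_t at t = 6.0000: 204.327210
  t * PV_t at t = 6.5000: 218.405997
  t * PV_t at t = 7.0000: 232.073466
  t * PV_t at t = 7.5000: 245.338078
  t * PV_t at t = 8.0000: 258.208140
  t * PV_t at t = 8.5000: 270.691810
  t * PV_t at t = 9.0000: 282.797097
  t * PV_t at t = 9.5000: 294.531866
  t * PV_t at t = 10.0000: 7953.499877
Macaulay duration D = 11151.689180 / 1461.768186 = 7.628904
Modified duration = D / (1 + y/m) = 7.628904 / (1 + 0.013500) = 7.527286


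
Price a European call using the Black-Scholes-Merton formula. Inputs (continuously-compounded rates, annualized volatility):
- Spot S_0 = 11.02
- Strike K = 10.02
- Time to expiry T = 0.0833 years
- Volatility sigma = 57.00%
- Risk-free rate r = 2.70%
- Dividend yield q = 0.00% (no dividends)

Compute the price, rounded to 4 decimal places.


Answer: Price = 1.3171

Derivation:
d1 = (ln(S/K) + (r - q + 0.5*sigma^2) * T) / (sigma * sqrt(T)) = 0.67417544
d2 = d1 - sigma * sqrt(T) = 0.50966353
exp(-rT) = 0.99775343; exp(-qT) = 1.00000000
C = S_0 * exp(-qT) * N(d1) - K * exp(-rT) * N(d2)
N(d1) = 0.74990011; N(d2) = 0.69485640
C = 11.0200 * 1.00000000 * 0.74990011 - 10.0200 * 0.99775343 * 0.69485640 = 1.3171


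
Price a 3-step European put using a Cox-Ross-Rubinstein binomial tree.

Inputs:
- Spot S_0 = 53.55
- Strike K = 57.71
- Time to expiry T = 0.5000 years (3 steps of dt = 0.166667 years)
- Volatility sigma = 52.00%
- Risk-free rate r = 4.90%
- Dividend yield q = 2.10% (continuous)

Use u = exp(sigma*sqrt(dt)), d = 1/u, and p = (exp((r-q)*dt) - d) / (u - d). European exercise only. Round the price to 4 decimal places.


dt = T/N = 0.166667
u = exp(sigma*sqrt(dt)) = 1.236505; d = 1/u = 0.808731
p = (exp((r-q)*dt) - d) / (u - d) = 0.458061
Discount per step: exp(-r*dt) = 0.991867
Stock lattice S(k, i) with i counting down-moves:
  k=0: S(0,0) = 53.5500
  k=1: S(1,0) = 66.2149; S(1,1) = 43.3075
  k=2: S(2,0) = 81.8750; S(2,1) = 53.5500; S(2,2) = 35.0241
  k=3: S(3,0) = 101.2389; S(3,1) = 66.2149; S(3,2) = 43.3075; S(3,3) = 28.3251
Terminal payoffs V(N, i) = max(K - S_T, 0):
  V(3,0) = 0.000000; V(3,1) = 0.000000; V(3,2) = 14.402463; V(3,3) = 29.384896
Backward induction: V(k, i) = exp(-r*dt) * [p * V(k+1, i) + (1-p) * V(k+1, i+1)].
  V(2,0) = exp(-r*dt) * [p*0.000000 + (1-p)*0.000000] = 0.000000
  V(2,1) = exp(-r*dt) * [p*0.000000 + (1-p)*14.402463] = 7.741776
  V(2,2) = exp(-r*dt) * [p*14.402463 + (1-p)*29.384896] = 22.338850
  V(1,0) = exp(-r*dt) * [p*0.000000 + (1-p)*7.741776] = 4.161447
  V(1,1) = exp(-r*dt) * [p*7.741776 + (1-p)*22.338850] = 15.525194
  V(0,0) = exp(-r*dt) * [p*4.161447 + (1-p)*15.525194] = 10.235971

Answer: Price = V(0,0) = 10.2360


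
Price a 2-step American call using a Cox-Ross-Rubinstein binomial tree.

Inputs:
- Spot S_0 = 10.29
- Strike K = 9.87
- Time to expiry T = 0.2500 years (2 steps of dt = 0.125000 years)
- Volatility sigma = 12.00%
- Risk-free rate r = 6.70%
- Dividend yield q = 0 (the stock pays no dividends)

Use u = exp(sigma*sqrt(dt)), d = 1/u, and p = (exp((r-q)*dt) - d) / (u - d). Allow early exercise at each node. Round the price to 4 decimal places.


Answer: Price = V(0,0) = 0.6534

Derivation:
dt = T/N = 0.125000
u = exp(sigma*sqrt(dt)) = 1.043339; d = 1/u = 0.958461
p = (exp((r-q)*dt) - d) / (u - d) = 0.588480
Discount per step: exp(-r*dt) = 0.991660
Stock lattice S(k, i) with i counting down-moves:
  k=0: S(0,0) = 10.2900
  k=1: S(1,0) = 10.7360; S(1,1) = 9.8626
  k=2: S(2,0) = 11.2012; S(2,1) = 10.2900; S(2,2) = 9.4529
Terminal payoffs V(N, i) = max(S_T - K, 0):
  V(2,0) = 1.331250; V(2,1) = 0.420000; V(2,2) = 0.000000
Backward induction: V(k, i) = exp(-r*dt) * [p * V(k+1, i) + (1-p) * V(k+1, i+1)]; then take max(V_cont, immediate exercise) for American.
  V(1,0) = exp(-r*dt) * [p*1.331250 + (1-p)*0.420000] = 0.948277; exercise = 0.865961; V(1,0) = max -> 0.948277
  V(1,1) = exp(-r*dt) * [p*0.420000 + (1-p)*0.000000] = 0.245100; exercise = 0.000000; V(1,1) = max -> 0.245100
  V(0,0) = exp(-r*dt) * [p*0.948277 + (1-p)*0.245100] = 0.653411; exercise = 0.420000; V(0,0) = max -> 0.653411


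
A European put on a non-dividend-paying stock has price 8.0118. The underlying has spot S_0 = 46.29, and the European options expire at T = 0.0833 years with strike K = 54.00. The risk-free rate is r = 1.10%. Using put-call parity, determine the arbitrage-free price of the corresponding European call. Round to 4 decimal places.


Put-call parity: C - P = S_0 * exp(-qT) - K * exp(-rT).
S_0 * exp(-qT) = 46.2900 * 1.00000000 = 46.29000000
K * exp(-rT) = 54.0000 * 0.99908412 = 53.95054246
C = P + S*exp(-qT) - K*exp(-rT)
C = 8.0118 + 46.29000000 - 53.95054246 = 0.3513

Answer: Call price = 0.3513


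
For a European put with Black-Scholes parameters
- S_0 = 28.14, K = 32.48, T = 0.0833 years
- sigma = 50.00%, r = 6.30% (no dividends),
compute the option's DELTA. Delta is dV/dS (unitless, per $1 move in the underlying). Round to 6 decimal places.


d1 = -0.8854079231; d2 = -1.0297166200
phi(d1) = 0.2695740581; exp(-qT) = 1.0000000000; exp(-rT) = 0.9947658462
N(-d1) = 0.8120316697
Delta = -exp(-qT) * N(-d1) = -1.0000000000 * 0.8120316697 = -0.812032

Answer: Delta = -0.812032


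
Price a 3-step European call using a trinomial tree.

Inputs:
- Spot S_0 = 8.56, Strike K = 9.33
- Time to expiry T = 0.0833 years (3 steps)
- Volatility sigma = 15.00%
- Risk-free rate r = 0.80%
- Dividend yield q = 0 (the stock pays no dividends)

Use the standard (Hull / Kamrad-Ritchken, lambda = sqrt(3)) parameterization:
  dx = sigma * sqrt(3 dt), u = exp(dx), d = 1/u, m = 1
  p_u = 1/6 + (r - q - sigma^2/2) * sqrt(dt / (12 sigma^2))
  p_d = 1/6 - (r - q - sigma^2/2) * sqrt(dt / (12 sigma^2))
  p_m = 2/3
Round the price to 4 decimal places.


Answer: Price = V(0,0) = 0.0021

Derivation:
dt = T/N = 0.027767; dx = sigma*sqrt(3*dt) = 0.043293
u = exp(dx) = 1.044243; d = 1/u = 0.957631
p_u = 0.165624, p_m = 0.666667, p_d = 0.167709
Discount per step: exp(-r*dt) = 0.999778
Stock lattice S(k, j) with j the centered position index:
  k=0: S(0,+0) = 8.5600
  k=1: S(1,-1) = 8.1973; S(1,+0) = 8.5600; S(1,+1) = 8.9387
  k=2: S(2,-2) = 7.8500; S(2,-1) = 8.1973; S(2,+0) = 8.5600; S(2,+1) = 8.9387; S(2,+2) = 9.3342
  k=3: S(3,-3) = 7.5174; S(3,-2) = 7.8500; S(3,-1) = 8.1973; S(3,+0) = 8.5600; S(3,+1) = 8.9387; S(3,+2) = 9.3342; S(3,+3) = 9.7472
Terminal payoffs V(N, j) = max(S_T - K, 0):
  V(3,-3) = 0.000000; V(3,-2) = 0.000000; V(3,-1) = 0.000000; V(3,+0) = 0.000000; V(3,+1) = 0.000000; V(3,+2) = 0.004203; V(3,+3) = 0.417180
Backward induction: V(k, j) = exp(-r*dt) * [p_u * V(k+1, j+1) + p_m * V(k+1, j) + p_d * V(k+1, j-1)]
  V(2,-2) = exp(-r*dt) * [p_u*0.000000 + p_m*0.000000 + p_d*0.000000] = 0.000000
  V(2,-1) = exp(-r*dt) * [p_u*0.000000 + p_m*0.000000 + p_d*0.000000] = 0.000000
  V(2,+0) = exp(-r*dt) * [p_u*0.000000 + p_m*0.000000 + p_d*0.000000] = 0.000000
  V(2,+1) = exp(-r*dt) * [p_u*0.004203 + p_m*0.000000 + p_d*0.000000] = 0.000696
  V(2,+2) = exp(-r*dt) * [p_u*0.417180 + p_m*0.004203 + p_d*0.000000] = 0.071881
  V(1,-1) = exp(-r*dt) * [p_u*0.000000 + p_m*0.000000 + p_d*0.000000] = 0.000000
  V(1,+0) = exp(-r*dt) * [p_u*0.000696 + p_m*0.000000 + p_d*0.000000] = 0.000115
  V(1,+1) = exp(-r*dt) * [p_u*0.071881 + p_m*0.000696 + p_d*0.000000] = 0.012367
  V(0,+0) = exp(-r*dt) * [p_u*0.012367 + p_m*0.000115 + p_d*0.000000] = 0.002125


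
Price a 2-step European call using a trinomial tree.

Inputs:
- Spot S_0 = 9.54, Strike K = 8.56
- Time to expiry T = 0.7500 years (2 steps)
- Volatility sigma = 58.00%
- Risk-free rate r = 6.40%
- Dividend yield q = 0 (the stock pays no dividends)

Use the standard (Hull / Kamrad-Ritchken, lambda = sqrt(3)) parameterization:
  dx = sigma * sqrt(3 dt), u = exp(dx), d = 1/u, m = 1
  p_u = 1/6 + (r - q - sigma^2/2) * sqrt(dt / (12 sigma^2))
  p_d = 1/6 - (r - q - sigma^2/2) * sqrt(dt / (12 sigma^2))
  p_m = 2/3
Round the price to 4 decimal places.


Answer: Price = V(0,0) = 2.4413

Derivation:
dt = T/N = 0.375000; dx = sigma*sqrt(3*dt) = 0.615183
u = exp(dx) = 1.849995; d = 1/u = 0.540542
p_u = 0.134908, p_m = 0.666667, p_d = 0.198426
Discount per step: exp(-r*dt) = 0.976286
Stock lattice S(k, j) with j the centered position index:
  k=0: S(0,+0) = 9.5400
  k=1: S(1,-1) = 5.1568; S(1,+0) = 9.5400; S(1,+1) = 17.6490
  k=2: S(2,-2) = 2.7875; S(2,-1) = 5.1568; S(2,+0) = 9.5400; S(2,+1) = 17.6490; S(2,+2) = 32.6505
Terminal payoffs V(N, j) = max(S_T - K, 0):
  V(2,-2) = 0.000000; V(2,-1) = 0.000000; V(2,+0) = 0.980000; V(2,+1) = 9.088952; V(2,+2) = 24.090471
Backward induction: V(k, j) = exp(-r*dt) * [p_u * V(k+1, j+1) + p_m * V(k+1, j) + p_d * V(k+1, j-1)]
  V(1,-1) = exp(-r*dt) * [p_u*0.980000 + p_m*0.000000 + p_d*0.000000] = 0.129074
  V(1,+0) = exp(-r*dt) * [p_u*9.088952 + p_m*0.980000 + p_d*0.000000] = 1.834933
  V(1,+1) = exp(-r*dt) * [p_u*24.090471 + p_m*9.088952 + p_d*0.980000] = 9.278376
  V(0,+0) = exp(-r*dt) * [p_u*9.278376 + p_m*1.834933 + p_d*0.129074] = 2.441325


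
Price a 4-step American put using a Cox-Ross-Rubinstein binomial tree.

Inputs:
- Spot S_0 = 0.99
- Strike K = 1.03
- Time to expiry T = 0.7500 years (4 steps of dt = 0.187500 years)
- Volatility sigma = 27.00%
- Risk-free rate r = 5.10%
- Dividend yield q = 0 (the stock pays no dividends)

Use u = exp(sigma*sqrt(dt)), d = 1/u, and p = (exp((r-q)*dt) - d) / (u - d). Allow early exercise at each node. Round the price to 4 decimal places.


dt = T/N = 0.187500
u = exp(sigma*sqrt(dt)) = 1.124022; d = 1/u = 0.889662
p = (exp((r-q)*dt) - d) / (u - d) = 0.511803
Discount per step: exp(-r*dt) = 0.990483
Stock lattice S(k, i) with i counting down-moves:
  k=0: S(0,0) = 0.9900
  k=1: S(1,0) = 1.1128; S(1,1) = 0.8808
  k=2: S(2,0) = 1.2508; S(2,1) = 0.9900; S(2,2) = 0.7836
  k=3: S(3,0) = 1.4059; S(3,1) = 1.1128; S(3,2) = 0.8808; S(3,3) = 0.6971
  k=4: S(4,0) = 1.5803; S(4,1) = 1.2508; S(4,2) = 0.9900; S(4,3) = 0.7836; S(4,4) = 0.6202
Terminal payoffs V(N, i) = max(K - S_T, 0):
  V(4,0) = 0.000000; V(4,1) = 0.000000; V(4,2) = 0.040000; V(4,3) = 0.246416; V(4,4) = 0.409794
Backward induction: V(k, i) = exp(-r*dt) * [p * V(k+1, i) + (1-p) * V(k+1, i+1)]; then take max(V_cont, immediate exercise) for American.
  V(3,0) = exp(-r*dt) * [p*0.000000 + (1-p)*0.000000] = 0.000000; exercise = 0.000000; V(3,0) = max -> 0.000000
  V(3,1) = exp(-r*dt) * [p*0.000000 + (1-p)*0.040000] = 0.019342; exercise = 0.000000; V(3,1) = max -> 0.019342
  V(3,2) = exp(-r*dt) * [p*0.040000 + (1-p)*0.246416] = 0.139432; exercise = 0.149234; V(3,2) = max -> 0.149234
  V(3,3) = exp(-r*dt) * [p*0.246416 + (1-p)*0.409794] = 0.323073; exercise = 0.332875; V(3,3) = max -> 0.332875
  V(2,0) = exp(-r*dt) * [p*0.000000 + (1-p)*0.019342] = 0.009353; exercise = 0.000000; V(2,0) = max -> 0.009353
  V(2,1) = exp(-r*dt) * [p*0.019342 + (1-p)*0.149234] = 0.081967; exercise = 0.040000; V(2,1) = max -> 0.081967
  V(2,2) = exp(-r*dt) * [p*0.149234 + (1-p)*0.332875] = 0.236614; exercise = 0.246416; V(2,2) = max -> 0.246416
  V(1,0) = exp(-r*dt) * [p*0.009353 + (1-p)*0.081967] = 0.044377; exercise = 0.000000; V(1,0) = max -> 0.044377
  V(1,1) = exp(-r*dt) * [p*0.081967 + (1-p)*0.246416] = 0.160707; exercise = 0.149234; V(1,1) = max -> 0.160707
  V(0,0) = exp(-r*dt) * [p*0.044377 + (1-p)*0.160707] = 0.100206; exercise = 0.040000; V(0,0) = max -> 0.100206

Answer: Price = V(0,0) = 0.1002


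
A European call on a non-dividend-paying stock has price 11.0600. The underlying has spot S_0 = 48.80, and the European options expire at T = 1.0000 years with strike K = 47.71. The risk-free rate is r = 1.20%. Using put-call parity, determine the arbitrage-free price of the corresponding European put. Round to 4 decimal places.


Answer: Put price = 9.4009

Derivation:
Put-call parity: C - P = S_0 * exp(-qT) - K * exp(-rT).
S_0 * exp(-qT) = 48.8000 * 1.00000000 = 48.80000000
K * exp(-rT) = 47.7100 * 0.98807171 = 47.14090142
P = C - S*exp(-qT) + K*exp(-rT)
P = 11.0600 - 48.80000000 + 47.14090142 = 9.4009


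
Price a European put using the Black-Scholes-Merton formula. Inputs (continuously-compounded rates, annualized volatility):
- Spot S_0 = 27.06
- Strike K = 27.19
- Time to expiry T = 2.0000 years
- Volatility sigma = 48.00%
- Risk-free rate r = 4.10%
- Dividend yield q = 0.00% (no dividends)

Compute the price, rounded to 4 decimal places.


d1 = (ln(S/K) + (r - q + 0.5*sigma^2) * T) / (sigma * sqrt(T)) = 0.45314844
d2 = d1 - sigma * sqrt(T) = -0.22567407
exp(-rT) = 0.92127196; exp(-qT) = 1.00000000
P = K * exp(-rT) * N(-d2) - S_0 * exp(-qT) * N(-d1)
N(-d1) = 0.32522093; N(-d2) = 0.58927253
P = 27.1900 * 0.92127196 * 0.58927253 - 27.0600 * 1.00000000 * 0.32522093 = 5.9604

Answer: Price = 5.9604


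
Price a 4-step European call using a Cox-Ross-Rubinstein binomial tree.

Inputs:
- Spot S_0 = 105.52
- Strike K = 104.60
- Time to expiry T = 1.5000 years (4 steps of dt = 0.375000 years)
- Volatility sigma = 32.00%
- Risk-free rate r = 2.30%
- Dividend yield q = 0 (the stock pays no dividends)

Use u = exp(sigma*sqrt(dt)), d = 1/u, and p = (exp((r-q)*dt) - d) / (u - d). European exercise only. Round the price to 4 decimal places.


dt = T/N = 0.375000
u = exp(sigma*sqrt(dt)) = 1.216477; d = 1/u = 0.822046
p = (exp((r-q)*dt) - d) / (u - d) = 0.473128
Discount per step: exp(-r*dt) = 0.991412
Stock lattice S(k, i) with i counting down-moves:
  k=0: S(0,0) = 105.5200
  k=1: S(1,0) = 128.3627; S(1,1) = 86.7423
  k=2: S(2,0) = 156.1503; S(2,1) = 105.5200; S(2,2) = 71.3061
  k=3: S(3,0) = 189.9533; S(3,1) = 128.3627; S(3,2) = 86.7423; S(3,3) = 58.6169
  k=4: S(4,0) = 231.0738; S(4,1) = 156.1503; S(4,2) = 105.5200; S(4,3) = 71.3061; S(4,4) = 48.1858
Terminal payoffs V(N, i) = max(S_T - K, 0):
  V(4,0) = 126.473820; V(4,1) = 51.550278; V(4,2) = 0.920000; V(4,3) = 0.000000; V(4,4) = 0.000000
Backward induction: V(k, i) = exp(-r*dt) * [p * V(k+1, i) + (1-p) * V(k+1, i+1)].
  V(3,0) = exp(-r*dt) * [p*126.473820 + (1-p)*51.550278] = 86.251556
  V(3,1) = exp(-r*dt) * [p*51.550278 + (1-p)*0.920000] = 24.660975
  V(3,2) = exp(-r*dt) * [p*0.920000 + (1-p)*0.000000] = 0.431540
  V(3,3) = exp(-r*dt) * [p*0.000000 + (1-p)*0.000000] = 0.000000
  V(2,0) = exp(-r*dt) * [p*86.251556 + (1-p)*24.660975] = 53.339155
  V(2,1) = exp(-r*dt) * [p*24.660975 + (1-p)*0.431540] = 11.793006
  V(2,2) = exp(-r*dt) * [p*0.431540 + (1-p)*0.000000] = 0.202420
  V(1,0) = exp(-r*dt) * [p*53.339155 + (1-p)*11.793006] = 31.179560
  V(1,1) = exp(-r*dt) * [p*11.793006 + (1-p)*0.202420] = 5.637416
  V(0,0) = exp(-r*dt) * [p*31.179560 + (1-p)*5.637416] = 17.569920

Answer: Price = V(0,0) = 17.5699


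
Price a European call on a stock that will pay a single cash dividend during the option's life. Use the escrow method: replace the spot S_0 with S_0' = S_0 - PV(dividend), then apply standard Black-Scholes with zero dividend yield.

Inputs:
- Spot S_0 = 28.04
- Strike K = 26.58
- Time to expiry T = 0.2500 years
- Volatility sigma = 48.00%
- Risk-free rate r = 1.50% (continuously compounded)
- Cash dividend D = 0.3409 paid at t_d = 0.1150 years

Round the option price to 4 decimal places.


Answer: Price = 3.2423

Derivation:
PV(D) = D * exp(-r * t_d) = 0.3409 * 0.99827649 = 0.34031245
S_0' = S_0 - PV(D) = 28.0400 - 0.34031245 = 27.69968755
d1 = (ln(S_0'/K) + (r + sigma^2/2)*T) / (sigma*sqrt(T)) = 0.30755033
d2 = d1 - sigma*sqrt(T) = 0.06755033
exp(-rT) = 0.99625702
N(d1) = 0.62078774; N(d2) = 0.52692820
C = S_0' * N(d1) - K * exp(-rT) * N(d2) = 27.69968755 * 0.62078774 - 26.5800 * 0.99625702 * 0.52692820 = 3.2423


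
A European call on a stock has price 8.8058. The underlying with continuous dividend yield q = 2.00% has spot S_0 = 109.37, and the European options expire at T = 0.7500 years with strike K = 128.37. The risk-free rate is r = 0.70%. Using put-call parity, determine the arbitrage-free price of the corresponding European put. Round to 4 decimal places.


Answer: Put price = 28.7619

Derivation:
Put-call parity: C - P = S_0 * exp(-qT) - K * exp(-rT).
S_0 * exp(-qT) = 109.3700 * 0.98511194 = 107.74169283
K * exp(-rT) = 128.3700 * 0.99476376 = 127.69782351
P = C - S*exp(-qT) + K*exp(-rT)
P = 8.8058 - 107.74169283 + 127.69782351 = 28.7619


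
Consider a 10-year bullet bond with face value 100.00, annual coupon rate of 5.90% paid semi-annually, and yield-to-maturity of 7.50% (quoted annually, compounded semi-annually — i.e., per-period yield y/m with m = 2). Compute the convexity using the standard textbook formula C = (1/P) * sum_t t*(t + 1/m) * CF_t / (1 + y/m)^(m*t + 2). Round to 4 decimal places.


Coupon per period c = face * coupon_rate / m = 2.950000
Periods per year m = 2; per-period yield y/m = 0.037500
Number of cashflows N = 20
Cashflows (t years, CF_t, discount factor 1/(1+y/m)^(m*t), PV):
  t = 0.5000: CF_t = 2.950000, DF = 0.963855, PV = 2.843373
  t = 1.0000: CF_t = 2.950000, DF = 0.929017, PV = 2.740601
  t = 1.5000: CF_t = 2.950000, DF = 0.895438, PV = 2.641543
  t = 2.0000: CF_t = 2.950000, DF = 0.863073, PV = 2.546066
  t = 2.5000: CF_t = 2.950000, DF = 0.831878, PV = 2.454039
  t = 3.0000: CF_t = 2.950000, DF = 0.801810, PV = 2.365339
  t = 3.5000: CF_t = 2.950000, DF = 0.772829, PV = 2.279845
  t = 4.0000: CF_t = 2.950000, DF = 0.744895, PV = 2.197441
  t = 4.5000: CF_t = 2.950000, DF = 0.717971, PV = 2.118015
  t = 5.0000: CF_t = 2.950000, DF = 0.692020, PV = 2.041460
  t = 5.5000: CF_t = 2.950000, DF = 0.667008, PV = 1.967673
  t = 6.0000: CF_t = 2.950000, DF = 0.642899, PV = 1.896552
  t = 6.5000: CF_t = 2.950000, DF = 0.619662, PV = 1.828002
  t = 7.0000: CF_t = 2.950000, DF = 0.597264, PV = 1.761930
  t = 7.5000: CF_t = 2.950000, DF = 0.575676, PV = 1.698245
  t = 8.0000: CF_t = 2.950000, DF = 0.554869, PV = 1.636863
  t = 8.5000: CF_t = 2.950000, DF = 0.534813, PV = 1.577699
  t = 9.0000: CF_t = 2.950000, DF = 0.515483, PV = 1.520674
  t = 9.5000: CF_t = 2.950000, DF = 0.496851, PV = 1.465710
  t = 10.0000: CF_t = 102.950000, DF = 0.478892, PV = 49.301967
Price P = sum_t PV_t = 88.883037
Convexity numerator sum_t t*(t + 1/m) * CF_t / (1+y/m)^(m*t + 2):
  t = 0.5000: term = 1.320772
  t = 1.0000: term = 3.819098
  t = 1.5000: term = 7.362117
  t = 2.0000: term = 11.826695
  t = 2.5000: term = 17.098836
  t = 3.0000: term = 23.073128
  t = 3.5000: term = 29.652212
  t = 4.0000: term = 36.746287
  t = 4.5000: term = 44.272635
  t = 5.0000: term = 52.155180
  t = 5.5000: term = 60.324063
  t = 6.0000: term = 68.715253
  t = 6.5000: term = 77.270164
  t = 7.0000: term = 85.935307
  t = 7.5000: term = 94.661956
  t = 8.0000: term = 103.405832
  t = 8.5000: term = 112.126805
  t = 9.0000: term = 120.788621
  t = 9.5000: term = 129.358630
  t = 10.0000: term = 4809.249755
Convexity = (1/P) * sum = 5889.163347 / 88.883037 = 66.257450

Answer: Convexity = 66.2574


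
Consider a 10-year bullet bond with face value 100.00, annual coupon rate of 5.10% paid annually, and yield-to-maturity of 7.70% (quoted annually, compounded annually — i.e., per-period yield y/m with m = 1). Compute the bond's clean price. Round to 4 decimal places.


Answer: Price = 82.3152

Derivation:
Coupon per period c = face * coupon_rate / m = 5.100000
Periods per year m = 1; per-period yield y/m = 0.077000
Number of cashflows N = 10
Cashflows (t years, CF_t, discount factor 1/(1+y/m)^(m*t), PV):
  t = 1.0000: CF_t = 5.100000, DF = 0.928505, PV = 4.735376
  t = 2.0000: CF_t = 5.100000, DF = 0.862122, PV = 4.396821
  t = 3.0000: CF_t = 5.100000, DF = 0.800484, PV = 4.082471
  t = 4.0000: CF_t = 5.100000, DF = 0.743254, PV = 3.790595
  t = 5.0000: CF_t = 5.100000, DF = 0.690115, PV = 3.519587
  t = 6.0000: CF_t = 5.100000, DF = 0.640775, PV = 3.267954
  t = 7.0000: CF_t = 5.100000, DF = 0.594963, PV = 3.034312
  t = 8.0000: CF_t = 5.100000, DF = 0.552426, PV = 2.817374
  t = 9.0000: CF_t = 5.100000, DF = 0.512931, PV = 2.615946
  t = 10.0000: CF_t = 105.100000, DF = 0.476259, PV = 50.054795
Price P = sum_t PV_t = 82.315230


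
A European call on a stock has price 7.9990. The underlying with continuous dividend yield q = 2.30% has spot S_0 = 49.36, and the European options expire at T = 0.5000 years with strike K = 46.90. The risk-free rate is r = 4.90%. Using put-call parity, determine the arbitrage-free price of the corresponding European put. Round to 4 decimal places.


Put-call parity: C - P = S_0 * exp(-qT) - K * exp(-rT).
S_0 * exp(-qT) = 49.3600 * 0.98856587 = 48.79561145
K * exp(-rT) = 46.9000 * 0.97579769 = 45.76491161
P = C - S*exp(-qT) + K*exp(-rT)
P = 7.9990 - 48.79561145 + 45.76491161 = 4.9683

Answer: Put price = 4.9683


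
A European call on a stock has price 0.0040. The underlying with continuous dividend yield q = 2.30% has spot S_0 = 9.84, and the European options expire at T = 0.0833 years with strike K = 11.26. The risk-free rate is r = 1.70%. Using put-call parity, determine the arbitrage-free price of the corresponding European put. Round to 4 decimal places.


Answer: Put price = 1.4269

Derivation:
Put-call parity: C - P = S_0 * exp(-qT) - K * exp(-rT).
S_0 * exp(-qT) = 9.8400 * 0.99808593 = 9.82116559
K * exp(-rT) = 11.2600 * 0.99858490 = 11.24406600
P = C - S*exp(-qT) + K*exp(-rT)
P = 0.0040 - 9.82116559 + 11.24406600 = 1.4269


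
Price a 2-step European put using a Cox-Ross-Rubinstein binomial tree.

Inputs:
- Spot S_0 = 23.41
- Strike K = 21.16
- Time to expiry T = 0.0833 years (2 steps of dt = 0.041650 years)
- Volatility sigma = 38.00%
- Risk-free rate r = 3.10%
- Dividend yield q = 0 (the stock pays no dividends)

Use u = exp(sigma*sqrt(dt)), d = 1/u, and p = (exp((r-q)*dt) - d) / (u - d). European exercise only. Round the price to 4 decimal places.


Answer: Price = V(0,0) = 0.2900

Derivation:
dt = T/N = 0.041650
u = exp(sigma*sqrt(dt)) = 1.080638; d = 1/u = 0.925379
p = (exp((r-q)*dt) - d) / (u - d) = 0.488943
Discount per step: exp(-r*dt) = 0.998710
Stock lattice S(k, i) with i counting down-moves:
  k=0: S(0,0) = 23.4100
  k=1: S(1,0) = 25.2977; S(1,1) = 21.6631
  k=2: S(2,0) = 27.3377; S(2,1) = 23.4100; S(2,2) = 20.0466
Terminal payoffs V(N, i) = max(K - S_T, 0):
  V(2,0) = 0.000000; V(2,1) = 0.000000; V(2,2) = 1.113392
Backward induction: V(k, i) = exp(-r*dt) * [p * V(k+1, i) + (1-p) * V(k+1, i+1)].
  V(1,0) = exp(-r*dt) * [p*0.000000 + (1-p)*0.000000] = 0.000000
  V(1,1) = exp(-r*dt) * [p*0.000000 + (1-p)*1.113392] = 0.568272
  V(0,0) = exp(-r*dt) * [p*0.000000 + (1-p)*0.568272] = 0.290045


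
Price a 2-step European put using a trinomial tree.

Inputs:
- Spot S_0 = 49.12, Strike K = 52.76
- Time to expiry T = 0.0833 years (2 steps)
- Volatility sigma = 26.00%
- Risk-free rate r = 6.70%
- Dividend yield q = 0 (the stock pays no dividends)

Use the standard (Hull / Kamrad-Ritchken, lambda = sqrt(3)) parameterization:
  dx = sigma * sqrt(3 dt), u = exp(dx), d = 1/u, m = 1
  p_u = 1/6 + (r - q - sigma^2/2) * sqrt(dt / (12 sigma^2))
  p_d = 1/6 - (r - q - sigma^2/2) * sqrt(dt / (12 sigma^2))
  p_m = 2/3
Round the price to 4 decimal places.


dt = T/N = 0.041650; dx = sigma*sqrt(3*dt) = 0.091905
u = exp(dx) = 1.096261; d = 1/u = 0.912191
p_u = 0.174190, p_m = 0.666667, p_d = 0.159144
Discount per step: exp(-r*dt) = 0.997213
Stock lattice S(k, j) with j the centered position index:
  k=0: S(0,+0) = 49.1200
  k=1: S(1,-1) = 44.8068; S(1,+0) = 49.1200; S(1,+1) = 53.8484
  k=2: S(2,-2) = 40.8724; S(2,-1) = 44.8068; S(2,+0) = 49.1200; S(2,+1) = 53.8484; S(2,+2) = 59.0319
Terminal payoffs V(N, j) = max(K - S_T, 0):
  V(2,-2) = 11.887589; V(2,-1) = 7.953161; V(2,+0) = 3.640000; V(2,+1) = 0.000000; V(2,+2) = 0.000000
Backward induction: V(k, j) = exp(-r*dt) * [p_u * V(k+1, j+1) + p_m * V(k+1, j) + p_d * V(k+1, j-1)]
  V(1,-1) = exp(-r*dt) * [p_u*3.640000 + p_m*7.953161 + p_d*11.887589] = 7.806179
  V(1,+0) = exp(-r*dt) * [p_u*0.000000 + p_m*3.640000 + p_d*7.953161] = 3.682074
  V(1,+1) = exp(-r*dt) * [p_u*0.000000 + p_m*0.000000 + p_d*3.640000] = 0.577669
  V(0,+0) = exp(-r*dt) * [p_u*0.577669 + p_m*3.682074 + p_d*7.806179] = 3.787062

Answer: Price = V(0,0) = 3.7871


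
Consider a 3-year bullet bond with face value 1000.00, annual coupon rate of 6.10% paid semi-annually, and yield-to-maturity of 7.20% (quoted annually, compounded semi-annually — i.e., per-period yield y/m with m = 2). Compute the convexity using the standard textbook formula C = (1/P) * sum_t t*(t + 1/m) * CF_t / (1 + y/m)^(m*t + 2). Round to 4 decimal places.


Coupon per period c = face * coupon_rate / m = 30.500000
Periods per year m = 2; per-period yield y/m = 0.036000
Number of cashflows N = 6
Cashflows (t years, CF_t, discount factor 1/(1+y/m)^(m*t), PV):
  t = 0.5000: CF_t = 30.500000, DF = 0.965251, PV = 29.440154
  t = 1.0000: CF_t = 30.500000, DF = 0.931709, PV = 28.417137
  t = 1.5000: CF_t = 30.500000, DF = 0.899333, PV = 27.429669
  t = 2.0000: CF_t = 30.500000, DF = 0.868082, PV = 26.476515
  t = 2.5000: CF_t = 30.500000, DF = 0.837917, PV = 25.556482
  t = 3.0000: CF_t = 1030.500000, DF = 0.808801, PV = 833.469024
Price P = sum_t PV_t = 970.788981
Convexity numerator sum_t t*(t + 1/m) * CF_t / (1+y/m)^(m*t + 2):
  t = 0.5000: term = 13.714835
  t = 1.0000: term = 39.714772
  t = 1.5000: term = 76.669445
  t = 2.0000: term = 123.342092
  t = 2.5000: term = 178.584110
  t = 3.0000: term = 8153.784928
Convexity = (1/P) * sum = 8585.810182 / 970.788981 = 8.844157

Answer: Convexity = 8.8442


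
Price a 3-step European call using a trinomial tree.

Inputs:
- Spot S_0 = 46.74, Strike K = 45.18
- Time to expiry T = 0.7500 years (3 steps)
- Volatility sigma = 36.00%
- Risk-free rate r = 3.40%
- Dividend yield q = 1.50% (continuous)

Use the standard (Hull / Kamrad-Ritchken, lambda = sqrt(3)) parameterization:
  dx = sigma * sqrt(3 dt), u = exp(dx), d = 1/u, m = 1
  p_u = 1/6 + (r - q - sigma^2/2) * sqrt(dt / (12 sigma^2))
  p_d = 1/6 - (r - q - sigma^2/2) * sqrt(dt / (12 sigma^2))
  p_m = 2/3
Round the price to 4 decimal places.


dt = T/N = 0.250000; dx = sigma*sqrt(3*dt) = 0.311769
u = exp(dx) = 1.365839; d = 1/u = 0.732151
p_u = 0.148304, p_m = 0.666667, p_d = 0.185030
Discount per step: exp(-r*dt) = 0.991536
Stock lattice S(k, j) with j the centered position index:
  k=0: S(0,+0) = 46.7400
  k=1: S(1,-1) = 34.2207; S(1,+0) = 46.7400; S(1,+1) = 63.8393
  k=2: S(2,-2) = 25.0547; S(2,-1) = 34.2207; S(2,+0) = 46.7400; S(2,+1) = 63.8393; S(2,+2) = 87.1943
  k=3: S(3,-3) = 18.3438; S(3,-2) = 25.0547; S(3,-1) = 34.2207; S(3,+0) = 46.7400; S(3,+1) = 63.8393; S(3,+2) = 87.1943; S(3,+3) = 119.0934
Terminal payoffs V(N, j) = max(S_T - K, 0):
  V(3,-3) = 0.000000; V(3,-2) = 0.000000; V(3,-1) = 0.000000; V(3,+0) = 1.560000; V(3,+1) = 18.659331; V(3,+2) = 42.014270; V(3,+3) = 73.913365
Backward induction: V(k, j) = exp(-r*dt) * [p_u * V(k+1, j+1) + p_m * V(k+1, j) + p_d * V(k+1, j-1)]
  V(2,-2) = exp(-r*dt) * [p_u*0.000000 + p_m*0.000000 + p_d*0.000000] = 0.000000
  V(2,-1) = exp(-r*dt) * [p_u*1.560000 + p_m*0.000000 + p_d*0.000000] = 0.229396
  V(2,+0) = exp(-r*dt) * [p_u*18.659331 + p_m*1.560000 + p_d*0.000000] = 3.775024
  V(2,+1) = exp(-r*dt) * [p_u*42.014270 + p_m*18.659331 + p_d*1.560000] = 18.798604
  V(2,+2) = exp(-r*dt) * [p_u*73.913365 + p_m*42.014270 + p_d*18.659331] = 42.064596
  V(1,-1) = exp(-r*dt) * [p_u*3.775024 + p_m*0.229396 + p_d*0.000000] = 0.706748
  V(1,+0) = exp(-r*dt) * [p_u*18.798604 + p_m*3.775024 + p_d*0.229396] = 5.301773
  V(1,+1) = exp(-r*dt) * [p_u*42.064596 + p_m*18.798604 + p_d*3.775024] = 19.304443
  V(0,+0) = exp(-r*dt) * [p_u*19.304443 + p_m*5.301773 + p_d*0.706748] = 6.472951

Answer: Price = V(0,0) = 6.4730


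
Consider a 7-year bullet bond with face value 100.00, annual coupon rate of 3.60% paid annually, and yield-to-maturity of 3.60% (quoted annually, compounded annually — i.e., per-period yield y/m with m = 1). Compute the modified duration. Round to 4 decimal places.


Answer: Modified duration = 6.0918

Derivation:
Coupon per period c = face * coupon_rate / m = 3.600000
Periods per year m = 1; per-period yield y/m = 0.036000
Number of cashflows N = 7
Cashflows (t years, CF_t, discount factor 1/(1+y/m)^(m*t), PV):
  t = 1.0000: CF_t = 3.600000, DF = 0.965251, PV = 3.474903
  t = 2.0000: CF_t = 3.600000, DF = 0.931709, PV = 3.354154
  t = 3.0000: CF_t = 3.600000, DF = 0.899333, PV = 3.237600
  t = 4.0000: CF_t = 3.600000, DF = 0.868082, PV = 3.125097
  t = 5.0000: CF_t = 3.600000, DF = 0.837917, PV = 3.016503
  t = 6.0000: CF_t = 3.600000, DF = 0.808801, PV = 2.911682
  t = 7.0000: CF_t = 103.600000, DF = 0.780696, PV = 80.880061
Price P = sum_t PV_t = 100.000000
First compute Macaulay numerator sum_t t * PV_t:
  t * PV_t at t = 1.0000: 3.474903
  t * PV_t at t = 2.0000: 6.708308
  t * PV_t at t = 3.0000: 9.712801
  t * PV_t at t = 4.0000: 12.500387
  t * PV_t at t = 5.0000: 15.082514
  t * PV_t at t = 6.0000: 17.470093
  t * PV_t at t = 7.0000: 566.160424
Macaulay duration D = 631.109430 / 100.000000 = 6.311094
Modified duration = D / (1 + y/m) = 6.311094 / (1 + 0.036000) = 6.091790
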